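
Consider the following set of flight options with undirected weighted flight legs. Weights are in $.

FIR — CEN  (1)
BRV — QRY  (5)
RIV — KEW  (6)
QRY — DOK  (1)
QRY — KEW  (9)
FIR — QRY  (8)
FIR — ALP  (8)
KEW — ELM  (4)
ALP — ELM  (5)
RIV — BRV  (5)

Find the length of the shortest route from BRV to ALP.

Candidate routes:
BRV → QRY → FIR → ALP: 5+8+8 = 21
BRV → RIV → KEW → ELM → ALP: 5+6+4+5 = 20
Cheapest is BRV → RIV → KEW → ELM → ALP at $20.

$20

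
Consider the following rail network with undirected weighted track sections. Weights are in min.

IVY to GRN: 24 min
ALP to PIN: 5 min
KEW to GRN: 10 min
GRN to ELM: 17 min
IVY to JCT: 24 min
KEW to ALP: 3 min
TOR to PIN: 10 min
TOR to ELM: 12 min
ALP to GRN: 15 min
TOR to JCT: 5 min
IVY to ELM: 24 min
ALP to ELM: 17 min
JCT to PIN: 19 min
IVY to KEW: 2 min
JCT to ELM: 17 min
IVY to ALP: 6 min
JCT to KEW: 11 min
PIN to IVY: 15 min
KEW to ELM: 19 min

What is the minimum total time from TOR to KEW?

Candidate routes:
TOR → PIN → ALP → KEW: 10+5+3 = 18
TOR → PIN → ALP → IVY → KEW: 10+5+6+2 = 23
TOR → JCT → KEW: 5+11 = 16
The minimum is 16 min via TOR → JCT → KEW.

16 min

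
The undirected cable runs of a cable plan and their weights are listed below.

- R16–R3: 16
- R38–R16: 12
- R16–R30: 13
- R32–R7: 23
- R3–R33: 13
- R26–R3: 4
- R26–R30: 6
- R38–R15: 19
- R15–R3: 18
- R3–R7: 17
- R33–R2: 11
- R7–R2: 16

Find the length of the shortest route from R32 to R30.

50

Shortest distances from R32:
R32: 0
R7: 23  (via R32)
R2: 39  (via R7)
R3: 40  (via R7)
R26: 44  (via R3)
R30: 50  (via R26)
Shortest route: R32–R7–R3–R26–R30 = 50.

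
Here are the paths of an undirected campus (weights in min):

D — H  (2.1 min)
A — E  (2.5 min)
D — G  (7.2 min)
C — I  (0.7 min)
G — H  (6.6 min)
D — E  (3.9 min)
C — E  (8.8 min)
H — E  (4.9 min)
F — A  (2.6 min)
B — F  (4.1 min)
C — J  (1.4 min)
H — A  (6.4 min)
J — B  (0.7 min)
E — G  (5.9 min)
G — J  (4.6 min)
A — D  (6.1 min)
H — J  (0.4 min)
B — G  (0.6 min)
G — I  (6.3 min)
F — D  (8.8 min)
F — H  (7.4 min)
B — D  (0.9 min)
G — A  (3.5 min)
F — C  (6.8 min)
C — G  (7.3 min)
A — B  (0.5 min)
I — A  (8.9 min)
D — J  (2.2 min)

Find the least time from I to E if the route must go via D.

7.6 min

Best I to D: I–C–J–B–D costing 3.7
Best D to E: D–E costing 3.9
Total via D: 3.7 + 3.9 = 7.6 min.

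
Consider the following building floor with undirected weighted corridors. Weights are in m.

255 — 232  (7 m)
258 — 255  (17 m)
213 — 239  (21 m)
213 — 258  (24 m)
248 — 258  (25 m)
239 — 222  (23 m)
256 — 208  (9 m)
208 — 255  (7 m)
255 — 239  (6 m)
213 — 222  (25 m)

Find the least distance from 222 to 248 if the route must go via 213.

74 m

Best 222 to 213: 222–213 costing 25
Best 213 to 248: 213–258–248 costing 49
Total via 213: 25 + 49 = 74 m.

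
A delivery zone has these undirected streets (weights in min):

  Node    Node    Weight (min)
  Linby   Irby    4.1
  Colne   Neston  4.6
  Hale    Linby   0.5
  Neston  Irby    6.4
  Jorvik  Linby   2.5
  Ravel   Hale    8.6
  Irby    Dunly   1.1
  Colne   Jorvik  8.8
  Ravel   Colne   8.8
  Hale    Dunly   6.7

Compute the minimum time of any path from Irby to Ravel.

13.2 min

Compare a few routes:
Irby–Linby–Hale–Ravel: 4.1+0.5+8.6 = 13.2
Irby–Dunly–Hale–Ravel: 1.1+6.7+8.6 = 16.4
Cheapest is Irby–Linby–Hale–Ravel at 13.2 min.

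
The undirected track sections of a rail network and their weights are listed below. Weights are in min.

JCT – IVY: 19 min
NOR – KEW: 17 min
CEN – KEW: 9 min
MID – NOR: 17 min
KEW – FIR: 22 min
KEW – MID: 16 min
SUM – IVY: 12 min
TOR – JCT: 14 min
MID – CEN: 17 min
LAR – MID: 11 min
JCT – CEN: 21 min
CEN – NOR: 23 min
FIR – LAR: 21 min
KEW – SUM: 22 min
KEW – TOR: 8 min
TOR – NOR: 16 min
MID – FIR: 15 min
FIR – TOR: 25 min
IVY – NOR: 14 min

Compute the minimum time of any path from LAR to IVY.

Settle nodes by increasing distance from LAR:
LAR: 0
MID: 11  (via LAR)
FIR: 21  (via LAR)
KEW: 27  (via MID)
CEN: 28  (via MID)
NOR: 28  (via MID)
TOR: 35  (via KEW)
IVY: 42  (via NOR)
Shortest route: LAR–MID–NOR–IVY = 42 min.

42 min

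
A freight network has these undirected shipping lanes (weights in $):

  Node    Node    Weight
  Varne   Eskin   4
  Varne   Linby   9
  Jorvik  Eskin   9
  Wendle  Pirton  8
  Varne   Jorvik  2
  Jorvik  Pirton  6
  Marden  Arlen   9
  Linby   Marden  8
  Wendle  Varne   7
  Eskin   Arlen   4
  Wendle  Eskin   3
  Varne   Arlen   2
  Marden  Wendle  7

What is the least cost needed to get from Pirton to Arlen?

Candidate routes:
Pirton → Wendle → Eskin → Arlen: 8+3+4 = 15
Pirton → Jorvik → Varne → Arlen: 6+2+2 = 10
Cheapest is Pirton → Jorvik → Varne → Arlen at $10.

$10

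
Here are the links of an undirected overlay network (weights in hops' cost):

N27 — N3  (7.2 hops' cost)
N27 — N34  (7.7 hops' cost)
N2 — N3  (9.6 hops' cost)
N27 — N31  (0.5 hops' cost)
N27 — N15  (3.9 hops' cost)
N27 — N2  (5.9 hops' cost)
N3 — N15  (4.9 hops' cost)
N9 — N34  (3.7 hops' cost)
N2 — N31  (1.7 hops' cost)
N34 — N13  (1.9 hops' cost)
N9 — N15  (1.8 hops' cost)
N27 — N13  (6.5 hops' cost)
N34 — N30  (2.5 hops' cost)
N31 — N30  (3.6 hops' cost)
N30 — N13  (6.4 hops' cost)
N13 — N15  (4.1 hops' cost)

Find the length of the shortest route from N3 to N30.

11.3 hops' cost

Enumerating some paths:
N3 - N27 - N31 - N30: 7.2+0.5+3.6 = 11.3
N3 - N15 - N9 - N34 - N30: 4.9+1.8+3.7+2.5 = 12.9
N3 - N15 - N13 - N34 - N30: 4.9+4.1+1.9+2.5 = 13.4
N3 - N15 - N27 - N31 - N30: 4.9+3.9+0.5+3.6 = 12.9
The minimum is 11.3 hops' cost via N3 - N27 - N31 - N30.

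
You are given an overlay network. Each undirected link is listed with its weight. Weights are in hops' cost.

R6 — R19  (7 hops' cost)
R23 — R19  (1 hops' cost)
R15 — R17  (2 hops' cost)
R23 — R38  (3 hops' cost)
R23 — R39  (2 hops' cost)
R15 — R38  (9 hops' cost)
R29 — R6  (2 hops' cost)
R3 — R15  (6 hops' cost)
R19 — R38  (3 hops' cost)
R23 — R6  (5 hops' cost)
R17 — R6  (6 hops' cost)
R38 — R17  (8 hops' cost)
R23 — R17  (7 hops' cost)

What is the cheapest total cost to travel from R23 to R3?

15 hops' cost

Settle nodes by increasing distance from R23:
R23: 0
R19: 1  (via R23)
R39: 2  (via R23)
R38: 3  (via R23)
R6: 5  (via R23)
R17: 7  (via R23)
R29: 7  (via R6)
R15: 9  (via R17)
R3: 15  (via R15)
Shortest route: R23 → R17 → R15 → R3 = 15 hops' cost.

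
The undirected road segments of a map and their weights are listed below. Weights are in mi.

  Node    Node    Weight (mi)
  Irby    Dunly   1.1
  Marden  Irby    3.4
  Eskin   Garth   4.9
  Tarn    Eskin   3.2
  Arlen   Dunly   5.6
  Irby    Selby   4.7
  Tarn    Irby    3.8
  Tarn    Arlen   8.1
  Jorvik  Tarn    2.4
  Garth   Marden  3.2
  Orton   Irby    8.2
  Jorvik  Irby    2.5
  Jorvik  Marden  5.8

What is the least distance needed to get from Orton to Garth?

14.8 mi

Candidate routes:
Orton–Irby–Marden–Garth: 8.2+3.4+3.2 = 14.8
Orton–Irby–Jorvik–Marden–Garth: 8.2+2.5+5.8+3.2 = 19.7
The minimum is 14.8 mi via Orton–Irby–Marden–Garth.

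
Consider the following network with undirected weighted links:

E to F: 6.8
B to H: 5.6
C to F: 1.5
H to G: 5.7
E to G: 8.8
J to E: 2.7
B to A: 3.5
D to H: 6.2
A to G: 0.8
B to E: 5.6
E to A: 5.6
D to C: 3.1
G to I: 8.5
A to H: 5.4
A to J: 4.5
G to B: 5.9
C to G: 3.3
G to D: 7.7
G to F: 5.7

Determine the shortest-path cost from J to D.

Candidate routes:
J → A → G → D: 4.5+0.8+7.7 = 13
J → A → G → C → D: 4.5+0.8+3.3+3.1 = 11.7
Cheapest is J → A → G → C → D at 11.7.

11.7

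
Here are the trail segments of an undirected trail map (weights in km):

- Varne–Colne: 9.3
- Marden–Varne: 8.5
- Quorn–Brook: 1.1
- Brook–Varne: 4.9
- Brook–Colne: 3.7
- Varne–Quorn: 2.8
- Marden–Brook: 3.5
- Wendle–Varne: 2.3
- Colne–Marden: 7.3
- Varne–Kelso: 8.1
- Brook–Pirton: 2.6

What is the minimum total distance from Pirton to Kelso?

14.6 km

Shortest distances from Pirton:
Pirton: 0
Brook: 2.6  (via Pirton)
Quorn: 3.7  (via Brook)
Marden: 6.1  (via Brook)
Colne: 6.3  (via Brook)
Varne: 6.5  (via Quorn)
Wendle: 8.8  (via Varne)
Kelso: 14.6  (via Varne)
Shortest route: Pirton → Brook → Quorn → Varne → Kelso = 14.6 km.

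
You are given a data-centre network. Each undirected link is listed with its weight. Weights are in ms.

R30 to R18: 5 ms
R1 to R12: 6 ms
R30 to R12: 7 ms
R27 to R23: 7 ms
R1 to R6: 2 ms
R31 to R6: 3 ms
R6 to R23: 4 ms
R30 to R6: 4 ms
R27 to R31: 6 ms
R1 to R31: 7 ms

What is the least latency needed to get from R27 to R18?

Candidate routes:
R27 - R31 - R6 - R30 - R18: 6+3+4+5 = 18
R27 - R31 - R1 - R6 - R30 - R18: 6+7+2+4+5 = 24
R27 - R23 - R6 - R30 - R18: 7+4+4+5 = 20
The minimum is 18 ms via R27 - R31 - R6 - R30 - R18.

18 ms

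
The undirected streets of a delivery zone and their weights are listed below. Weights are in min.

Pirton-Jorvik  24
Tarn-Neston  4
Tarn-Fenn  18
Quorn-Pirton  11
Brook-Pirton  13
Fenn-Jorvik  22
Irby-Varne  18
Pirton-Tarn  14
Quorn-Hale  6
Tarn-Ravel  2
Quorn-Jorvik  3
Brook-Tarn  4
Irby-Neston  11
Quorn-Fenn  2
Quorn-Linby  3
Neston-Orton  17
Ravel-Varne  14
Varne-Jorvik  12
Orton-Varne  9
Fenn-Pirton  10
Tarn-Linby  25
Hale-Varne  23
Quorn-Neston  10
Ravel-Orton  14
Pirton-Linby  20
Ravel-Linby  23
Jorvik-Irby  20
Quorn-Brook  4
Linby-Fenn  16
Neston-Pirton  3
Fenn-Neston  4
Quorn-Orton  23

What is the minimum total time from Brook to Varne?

Settle nodes by increasing distance from Brook:
Brook: 0
Tarn: 4  (via Brook)
Quorn: 4  (via Brook)
Ravel: 6  (via Tarn)
Fenn: 6  (via Quorn)
Jorvik: 7  (via Quorn)
Linby: 7  (via Quorn)
Neston: 8  (via Tarn)
Hale: 10  (via Quorn)
Pirton: 11  (via Neston)
Irby: 19  (via Neston)
Varne: 19  (via Jorvik)
Shortest route: Brook–Quorn–Jorvik–Varne = 19 min.

19 min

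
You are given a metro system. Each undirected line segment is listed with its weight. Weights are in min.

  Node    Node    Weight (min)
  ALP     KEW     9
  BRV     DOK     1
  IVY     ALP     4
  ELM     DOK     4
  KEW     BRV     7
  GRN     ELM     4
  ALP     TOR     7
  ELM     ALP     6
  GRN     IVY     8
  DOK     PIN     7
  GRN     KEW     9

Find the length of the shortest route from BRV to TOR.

18 min

Settle nodes by increasing distance from BRV:
BRV: 0
DOK: 1  (via BRV)
ELM: 5  (via DOK)
KEW: 7  (via BRV)
PIN: 8  (via DOK)
GRN: 9  (via ELM)
ALP: 11  (via ELM)
IVY: 15  (via ALP)
TOR: 18  (via ALP)
Shortest route: BRV → DOK → ELM → ALP → TOR = 18 min.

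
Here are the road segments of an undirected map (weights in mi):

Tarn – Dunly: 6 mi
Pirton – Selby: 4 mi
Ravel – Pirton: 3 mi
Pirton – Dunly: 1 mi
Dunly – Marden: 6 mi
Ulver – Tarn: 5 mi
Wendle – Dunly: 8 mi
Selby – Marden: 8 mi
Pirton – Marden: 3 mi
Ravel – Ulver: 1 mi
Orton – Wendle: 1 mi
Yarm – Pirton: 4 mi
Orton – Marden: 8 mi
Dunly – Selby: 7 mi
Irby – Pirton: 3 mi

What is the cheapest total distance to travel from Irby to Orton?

Candidate routes:
Irby - Pirton - Dunly - Wendle - Orton: 3+1+8+1 = 13
Irby - Pirton - Marden - Orton: 3+3+8 = 14
Cheapest is Irby - Pirton - Dunly - Wendle - Orton at 13 mi.

13 mi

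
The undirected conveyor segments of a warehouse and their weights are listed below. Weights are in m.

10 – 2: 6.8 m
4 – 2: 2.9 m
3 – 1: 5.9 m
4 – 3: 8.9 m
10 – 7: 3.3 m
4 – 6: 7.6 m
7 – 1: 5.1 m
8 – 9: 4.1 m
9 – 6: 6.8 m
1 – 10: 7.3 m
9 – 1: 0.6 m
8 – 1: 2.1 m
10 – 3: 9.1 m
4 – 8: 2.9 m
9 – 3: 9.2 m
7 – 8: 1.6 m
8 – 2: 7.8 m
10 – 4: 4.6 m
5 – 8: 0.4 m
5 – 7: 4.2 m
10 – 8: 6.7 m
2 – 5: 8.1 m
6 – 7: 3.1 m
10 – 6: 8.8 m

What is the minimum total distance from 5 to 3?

Enumerating some paths:
5 - 8 - 1 - 3: 0.4+2.1+5.9 = 8.4
5 - 8 - 4 - 3: 0.4+2.9+8.9 = 12.2
5 - 8 - 1 - 9 - 3: 0.4+2.1+0.6+9.2 = 12.3
5 - 8 - 9 - 1 - 3: 0.4+4.1+0.6+5.9 = 11
Cheapest is 5 - 8 - 1 - 3 at 8.4 m.

8.4 m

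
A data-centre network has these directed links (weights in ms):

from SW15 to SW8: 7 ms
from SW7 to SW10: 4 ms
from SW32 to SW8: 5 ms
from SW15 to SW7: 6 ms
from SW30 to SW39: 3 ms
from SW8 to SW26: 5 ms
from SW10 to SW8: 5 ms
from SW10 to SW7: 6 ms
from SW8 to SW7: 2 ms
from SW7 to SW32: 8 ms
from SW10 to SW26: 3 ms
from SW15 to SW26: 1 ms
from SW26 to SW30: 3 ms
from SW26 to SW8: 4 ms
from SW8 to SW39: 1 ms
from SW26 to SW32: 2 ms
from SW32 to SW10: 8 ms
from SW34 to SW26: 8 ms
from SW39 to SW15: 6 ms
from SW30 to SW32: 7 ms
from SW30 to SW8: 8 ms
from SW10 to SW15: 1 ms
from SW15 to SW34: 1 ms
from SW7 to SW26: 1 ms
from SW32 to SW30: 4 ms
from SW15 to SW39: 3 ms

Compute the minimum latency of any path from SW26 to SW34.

Running Dijkstra from SW26:
SW26: 0
SW32: 2  (via SW26)
SW30: 3  (via SW26)
SW8: 4  (via SW26)
SW39: 5  (via SW8)
SW7: 6  (via SW8)
SW10: 10  (via SW32)
SW15: 11  (via SW39)
SW34: 12  (via SW15)
Shortest route: SW26 → SW8 → SW39 → SW15 → SW34 = 12 ms.

12 ms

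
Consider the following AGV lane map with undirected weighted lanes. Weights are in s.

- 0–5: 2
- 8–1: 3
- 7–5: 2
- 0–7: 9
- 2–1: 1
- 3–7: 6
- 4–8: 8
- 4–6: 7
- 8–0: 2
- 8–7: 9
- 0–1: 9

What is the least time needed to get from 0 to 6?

17 s

Compare a few routes:
0–1–8–4–6: 9+3+8+7 = 27
0–8–4–6: 2+8+7 = 17
Cheapest is 0–8–4–6 at 17 s.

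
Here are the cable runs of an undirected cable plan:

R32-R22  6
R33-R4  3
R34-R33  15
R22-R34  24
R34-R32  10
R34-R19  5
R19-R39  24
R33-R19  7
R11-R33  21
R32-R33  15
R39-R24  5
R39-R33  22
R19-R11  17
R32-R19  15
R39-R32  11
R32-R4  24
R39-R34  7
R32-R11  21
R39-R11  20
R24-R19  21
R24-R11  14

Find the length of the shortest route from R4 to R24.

27

Candidate routes:
R4 → R33 → R34 → R39 → R24: 3+15+7+5 = 30
R4 → R33 → R19 → R34 → R39 → R24: 3+7+5+7+5 = 27
The minimum is 27 via R4 → R33 → R19 → R34 → R39 → R24.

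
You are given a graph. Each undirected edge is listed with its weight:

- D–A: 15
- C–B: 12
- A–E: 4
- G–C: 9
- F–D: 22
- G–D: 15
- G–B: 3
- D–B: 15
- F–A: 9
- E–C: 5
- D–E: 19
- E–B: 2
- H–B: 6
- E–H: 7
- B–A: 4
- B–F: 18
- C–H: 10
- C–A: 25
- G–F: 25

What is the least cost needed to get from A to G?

Shortest distances from A:
A: 0
B: 4  (via A)
E: 4  (via A)
G: 7  (via B)
Shortest route: A–B–G = 7.

7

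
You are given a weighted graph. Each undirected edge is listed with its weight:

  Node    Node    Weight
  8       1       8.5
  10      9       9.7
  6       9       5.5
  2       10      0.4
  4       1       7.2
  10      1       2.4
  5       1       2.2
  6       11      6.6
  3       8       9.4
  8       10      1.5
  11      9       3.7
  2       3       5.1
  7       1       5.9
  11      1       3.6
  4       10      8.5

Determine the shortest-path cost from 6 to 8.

14.1

Compare a few routes:
6 → 9 → 10 → 8: 5.5+9.7+1.5 = 16.7
6 → 11 → 1 → 10 → 8: 6.6+3.6+2.4+1.5 = 14.1
6 → 9 → 11 → 1 → 10 → 8: 5.5+3.7+3.6+2.4+1.5 = 16.7
6 → 11 → 1 → 8: 6.6+3.6+8.5 = 18.7
The minimum is 14.1 via 6 → 11 → 1 → 10 → 8.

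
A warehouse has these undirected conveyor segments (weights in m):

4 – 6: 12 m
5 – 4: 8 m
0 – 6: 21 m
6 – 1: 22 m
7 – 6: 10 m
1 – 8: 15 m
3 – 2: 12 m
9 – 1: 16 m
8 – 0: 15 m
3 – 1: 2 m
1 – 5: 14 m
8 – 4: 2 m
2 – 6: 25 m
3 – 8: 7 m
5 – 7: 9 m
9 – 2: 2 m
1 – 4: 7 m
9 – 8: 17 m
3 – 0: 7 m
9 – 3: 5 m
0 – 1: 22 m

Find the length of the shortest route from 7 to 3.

25 m

Shortest distances from 7:
7: 0
5: 9  (via 7)
6: 10  (via 7)
4: 17  (via 5)
8: 19  (via 4)
1: 23  (via 5)
3: 25  (via 1)
Shortest route: 7 → 5 → 1 → 3 = 25 m.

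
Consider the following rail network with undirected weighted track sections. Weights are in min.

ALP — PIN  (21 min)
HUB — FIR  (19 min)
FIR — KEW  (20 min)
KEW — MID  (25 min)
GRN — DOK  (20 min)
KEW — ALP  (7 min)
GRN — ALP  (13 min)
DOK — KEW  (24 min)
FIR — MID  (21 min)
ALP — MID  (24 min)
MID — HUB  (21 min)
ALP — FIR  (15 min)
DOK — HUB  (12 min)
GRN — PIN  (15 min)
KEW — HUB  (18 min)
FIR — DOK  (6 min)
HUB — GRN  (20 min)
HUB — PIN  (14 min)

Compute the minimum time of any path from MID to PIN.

Shortest distances from MID:
MID: 0
HUB: 21  (via MID)
FIR: 21  (via MID)
ALP: 24  (via MID)
KEW: 25  (via MID)
DOK: 27  (via FIR)
PIN: 35  (via HUB)
Shortest route: MID–HUB–PIN = 35 min.

35 min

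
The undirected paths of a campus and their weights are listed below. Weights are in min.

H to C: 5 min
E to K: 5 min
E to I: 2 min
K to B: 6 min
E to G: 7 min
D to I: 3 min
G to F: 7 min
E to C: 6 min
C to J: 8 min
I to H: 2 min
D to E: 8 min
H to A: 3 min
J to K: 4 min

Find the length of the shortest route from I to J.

Shortest distances from I:
I: 0
E: 2  (via I)
H: 2  (via I)
D: 3  (via I)
A: 5  (via H)
C: 7  (via H)
K: 7  (via E)
G: 9  (via E)
J: 11  (via K)
Shortest route: I → E → K → J = 11 min.

11 min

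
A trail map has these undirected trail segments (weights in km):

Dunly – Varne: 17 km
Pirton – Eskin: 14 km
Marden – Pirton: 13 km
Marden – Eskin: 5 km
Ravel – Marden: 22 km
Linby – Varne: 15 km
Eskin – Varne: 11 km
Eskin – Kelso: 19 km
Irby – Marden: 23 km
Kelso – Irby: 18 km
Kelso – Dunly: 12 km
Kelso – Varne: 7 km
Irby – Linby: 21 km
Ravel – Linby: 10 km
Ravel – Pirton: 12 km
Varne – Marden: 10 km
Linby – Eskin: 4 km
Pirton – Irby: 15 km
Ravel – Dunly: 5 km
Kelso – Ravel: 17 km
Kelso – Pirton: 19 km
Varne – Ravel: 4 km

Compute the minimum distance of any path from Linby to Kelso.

21 km

Settle nodes by increasing distance from Linby:
Linby: 0
Eskin: 4  (via Linby)
Marden: 9  (via Eskin)
Ravel: 10  (via Linby)
Varne: 14  (via Ravel)
Dunly: 15  (via Ravel)
Pirton: 18  (via Eskin)
Irby: 21  (via Linby)
Kelso: 21  (via Varne)
Shortest route: Linby → Ravel → Varne → Kelso = 21 km.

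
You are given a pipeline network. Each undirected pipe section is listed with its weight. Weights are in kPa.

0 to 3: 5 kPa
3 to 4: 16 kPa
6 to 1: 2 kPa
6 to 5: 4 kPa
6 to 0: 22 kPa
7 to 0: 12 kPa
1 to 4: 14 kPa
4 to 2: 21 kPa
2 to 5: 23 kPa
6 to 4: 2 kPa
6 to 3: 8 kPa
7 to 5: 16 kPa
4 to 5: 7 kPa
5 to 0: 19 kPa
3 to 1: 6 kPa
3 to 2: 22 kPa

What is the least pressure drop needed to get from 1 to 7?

Enumerating some paths:
1–6–4–5–7: 2+2+7+16 = 27
1–6–5–7: 2+4+16 = 22
1–3–0–7: 6+5+12 = 23
Cheapest is 1–6–5–7 at 22 kPa.

22 kPa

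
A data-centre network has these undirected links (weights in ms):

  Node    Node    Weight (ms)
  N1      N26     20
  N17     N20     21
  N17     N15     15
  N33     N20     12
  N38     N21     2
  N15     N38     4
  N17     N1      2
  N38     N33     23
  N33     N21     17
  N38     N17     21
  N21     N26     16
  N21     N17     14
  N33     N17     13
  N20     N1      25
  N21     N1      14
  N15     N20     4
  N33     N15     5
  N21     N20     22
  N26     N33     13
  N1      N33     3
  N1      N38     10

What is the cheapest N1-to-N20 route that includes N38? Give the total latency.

Best N1 to N38: N1–N38 costing 10
Shortest N38→N20: N38–N15–N20 = 8
Total via N38: 10 + 8 = 18 ms.

18 ms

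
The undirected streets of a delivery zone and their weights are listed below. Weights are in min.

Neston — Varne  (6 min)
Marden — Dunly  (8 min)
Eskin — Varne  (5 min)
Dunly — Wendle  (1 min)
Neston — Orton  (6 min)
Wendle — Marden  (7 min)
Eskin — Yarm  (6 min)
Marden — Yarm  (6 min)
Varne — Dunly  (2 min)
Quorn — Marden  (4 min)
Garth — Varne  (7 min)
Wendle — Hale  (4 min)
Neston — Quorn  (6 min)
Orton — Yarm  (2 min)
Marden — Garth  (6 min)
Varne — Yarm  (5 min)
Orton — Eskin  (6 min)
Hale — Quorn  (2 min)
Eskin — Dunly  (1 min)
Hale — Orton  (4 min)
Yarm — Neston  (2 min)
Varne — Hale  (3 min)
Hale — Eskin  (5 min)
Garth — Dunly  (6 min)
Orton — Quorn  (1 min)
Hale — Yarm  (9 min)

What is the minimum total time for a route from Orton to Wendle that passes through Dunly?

8 min

Shortest Orton→Dunly: Orton–Eskin–Dunly = 7
Best Dunly to Wendle: Dunly–Wendle costing 1
Total via Dunly: 7 + 1 = 8 min.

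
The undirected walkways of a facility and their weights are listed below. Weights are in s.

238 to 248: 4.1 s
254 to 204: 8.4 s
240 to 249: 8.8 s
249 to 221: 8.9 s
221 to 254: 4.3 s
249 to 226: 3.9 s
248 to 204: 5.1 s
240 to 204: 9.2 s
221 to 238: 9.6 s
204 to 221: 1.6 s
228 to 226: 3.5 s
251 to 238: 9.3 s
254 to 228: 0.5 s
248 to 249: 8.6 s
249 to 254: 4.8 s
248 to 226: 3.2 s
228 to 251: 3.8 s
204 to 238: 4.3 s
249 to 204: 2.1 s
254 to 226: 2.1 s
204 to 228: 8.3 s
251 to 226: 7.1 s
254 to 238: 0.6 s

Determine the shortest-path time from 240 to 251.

17.9 s

Running Dijkstra from 240:
240: 0
249: 8.8  (via 240)
204: 9.2  (via 240)
221: 10.8  (via 204)
226: 12.7  (via 249)
238: 13.5  (via 204)
254: 13.6  (via 249)
228: 14.1  (via 254)
248: 14.3  (via 204)
251: 17.9  (via 228)
Shortest route: 240–249–254–228–251 = 17.9 s.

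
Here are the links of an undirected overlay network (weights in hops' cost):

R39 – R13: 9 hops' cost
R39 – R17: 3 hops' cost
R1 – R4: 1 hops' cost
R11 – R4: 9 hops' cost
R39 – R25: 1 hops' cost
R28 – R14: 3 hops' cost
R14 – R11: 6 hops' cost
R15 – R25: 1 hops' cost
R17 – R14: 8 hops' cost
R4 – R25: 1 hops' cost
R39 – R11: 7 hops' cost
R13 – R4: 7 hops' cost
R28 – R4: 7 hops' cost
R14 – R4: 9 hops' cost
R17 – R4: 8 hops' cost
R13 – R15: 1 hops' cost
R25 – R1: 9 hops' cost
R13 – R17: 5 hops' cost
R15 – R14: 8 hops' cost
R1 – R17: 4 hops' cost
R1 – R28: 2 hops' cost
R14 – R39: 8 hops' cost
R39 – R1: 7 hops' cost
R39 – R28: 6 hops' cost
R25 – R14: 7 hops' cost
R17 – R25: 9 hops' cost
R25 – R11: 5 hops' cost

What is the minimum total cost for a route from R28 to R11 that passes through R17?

15 hops' cost

Shortest R28→R17: R28–R1–R17 = 6
Best R17 to R11: R17–R39–R25–R11 costing 9
Total via R17: 6 + 9 = 15 hops' cost.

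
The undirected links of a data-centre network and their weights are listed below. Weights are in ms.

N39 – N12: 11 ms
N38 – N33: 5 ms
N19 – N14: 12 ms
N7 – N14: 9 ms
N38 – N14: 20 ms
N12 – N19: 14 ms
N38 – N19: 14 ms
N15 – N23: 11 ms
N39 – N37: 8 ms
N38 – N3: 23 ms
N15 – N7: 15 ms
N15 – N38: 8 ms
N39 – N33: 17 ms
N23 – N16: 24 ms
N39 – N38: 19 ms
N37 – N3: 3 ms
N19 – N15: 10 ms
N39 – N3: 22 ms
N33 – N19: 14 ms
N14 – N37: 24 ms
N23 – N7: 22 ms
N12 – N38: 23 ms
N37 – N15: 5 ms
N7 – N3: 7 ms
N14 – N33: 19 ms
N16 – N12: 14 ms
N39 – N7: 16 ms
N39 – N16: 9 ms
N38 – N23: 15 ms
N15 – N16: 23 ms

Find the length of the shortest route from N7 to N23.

22 ms

Compare a few routes:
N7–N3–N37–N15–N38–N23: 7+3+5+8+15 = 38
N7–N15–N23: 15+11 = 26
N7–N3–N37–N15–N23: 7+3+5+11 = 26
N7–N23: 22 = 22
The minimum is 22 ms via N7–N23.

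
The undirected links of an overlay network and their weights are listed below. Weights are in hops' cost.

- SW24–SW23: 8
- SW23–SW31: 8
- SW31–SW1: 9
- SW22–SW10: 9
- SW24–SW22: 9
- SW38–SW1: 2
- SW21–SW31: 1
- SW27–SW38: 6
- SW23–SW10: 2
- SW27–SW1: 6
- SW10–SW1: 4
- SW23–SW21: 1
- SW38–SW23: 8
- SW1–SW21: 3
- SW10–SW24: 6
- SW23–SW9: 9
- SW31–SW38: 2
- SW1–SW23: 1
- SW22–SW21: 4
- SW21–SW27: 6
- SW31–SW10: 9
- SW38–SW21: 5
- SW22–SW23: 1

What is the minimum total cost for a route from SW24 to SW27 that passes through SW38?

17 hops' cost

Best SW24 to SW38: SW24 → SW23 → SW1 → SW38 costing 11
Shortest SW38→SW27: SW38 → SW27 = 6
Total via SW38: 11 + 6 = 17 hops' cost.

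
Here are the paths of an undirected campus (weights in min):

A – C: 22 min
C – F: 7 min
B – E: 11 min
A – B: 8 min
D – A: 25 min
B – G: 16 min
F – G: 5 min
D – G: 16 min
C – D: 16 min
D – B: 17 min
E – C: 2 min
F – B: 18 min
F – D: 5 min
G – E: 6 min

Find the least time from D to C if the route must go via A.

Shortest D→A: D → A = 25
Best A to C: A → B → E → C costing 21
Total via A: 25 + 21 = 46 min.

46 min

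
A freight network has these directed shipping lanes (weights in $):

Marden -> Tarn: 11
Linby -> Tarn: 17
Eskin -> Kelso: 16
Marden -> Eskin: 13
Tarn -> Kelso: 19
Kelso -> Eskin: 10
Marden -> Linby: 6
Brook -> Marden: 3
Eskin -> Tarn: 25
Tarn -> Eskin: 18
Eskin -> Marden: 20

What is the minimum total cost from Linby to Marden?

$55

Shortest distances from Linby:
Linby: 0
Tarn: 17  (via Linby)
Eskin: 35  (via Tarn)
Kelso: 36  (via Tarn)
Marden: 55  (via Eskin)
Shortest route: Linby → Tarn → Eskin → Marden = $55.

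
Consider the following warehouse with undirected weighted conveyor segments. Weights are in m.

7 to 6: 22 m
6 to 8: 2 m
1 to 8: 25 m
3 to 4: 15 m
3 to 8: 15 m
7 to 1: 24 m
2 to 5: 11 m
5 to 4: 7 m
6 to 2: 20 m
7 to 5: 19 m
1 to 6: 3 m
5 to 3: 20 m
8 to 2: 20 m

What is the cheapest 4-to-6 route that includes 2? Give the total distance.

Best 4 to 2: 4–5–2 costing 18
Shortest 2→6: 2–6 = 20
Total via 2: 18 + 20 = 38 m.

38 m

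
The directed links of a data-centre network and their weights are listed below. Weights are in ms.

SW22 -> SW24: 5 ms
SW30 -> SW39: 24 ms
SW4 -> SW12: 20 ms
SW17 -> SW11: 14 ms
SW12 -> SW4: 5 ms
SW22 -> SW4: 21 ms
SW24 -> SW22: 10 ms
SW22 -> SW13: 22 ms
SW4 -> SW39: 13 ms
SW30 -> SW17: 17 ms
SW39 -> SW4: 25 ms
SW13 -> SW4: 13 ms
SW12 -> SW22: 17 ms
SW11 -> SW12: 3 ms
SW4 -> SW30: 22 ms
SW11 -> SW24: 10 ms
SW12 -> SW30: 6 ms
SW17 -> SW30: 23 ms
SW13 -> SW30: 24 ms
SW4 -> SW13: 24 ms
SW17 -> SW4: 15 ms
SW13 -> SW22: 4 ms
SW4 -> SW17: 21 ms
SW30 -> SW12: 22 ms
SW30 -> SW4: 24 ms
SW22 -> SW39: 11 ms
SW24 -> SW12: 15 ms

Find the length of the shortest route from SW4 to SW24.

Enumerating some paths:
SW4–SW13–SW22–SW24: 24+4+5 = 33
SW4–SW12–SW22–SW24: 20+17+5 = 42
SW4–SW17–SW11–SW24: 21+14+10 = 45
The minimum is 33 ms via SW4–SW13–SW22–SW24.

33 ms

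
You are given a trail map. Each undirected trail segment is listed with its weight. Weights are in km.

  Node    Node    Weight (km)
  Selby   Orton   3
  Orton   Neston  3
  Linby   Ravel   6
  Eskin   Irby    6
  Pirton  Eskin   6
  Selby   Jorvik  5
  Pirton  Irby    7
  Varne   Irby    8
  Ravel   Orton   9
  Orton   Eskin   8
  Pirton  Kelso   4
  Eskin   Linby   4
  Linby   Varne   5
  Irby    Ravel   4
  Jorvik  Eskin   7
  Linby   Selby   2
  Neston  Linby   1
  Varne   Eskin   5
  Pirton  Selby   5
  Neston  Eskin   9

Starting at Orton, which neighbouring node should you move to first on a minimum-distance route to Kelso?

Selby

Compare a few routes:
Orton–Selby–Pirton–Kelso: 3+5+4 = 12
Orton–Neston–Linby–Selby–Pirton–Kelso: 3+1+2+5+4 = 15
Orton–Eskin–Pirton–Kelso: 8+6+4 = 18
Orton–Neston–Linby–Eskin–Pirton–Kelso: 3+1+4+6+4 = 18
The minimum is 12 km via Orton–Selby–Pirton–Kelso.
So from Orton the first move is to Selby.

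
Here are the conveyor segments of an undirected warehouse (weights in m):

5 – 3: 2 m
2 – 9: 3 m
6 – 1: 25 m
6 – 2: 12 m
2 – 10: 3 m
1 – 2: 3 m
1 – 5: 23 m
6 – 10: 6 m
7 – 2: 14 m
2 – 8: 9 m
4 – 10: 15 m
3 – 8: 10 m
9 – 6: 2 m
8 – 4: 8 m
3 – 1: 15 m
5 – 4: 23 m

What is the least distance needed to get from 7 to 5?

Compare a few routes:
7–2–10–4–8–3–5: 14+3+15+8+10+2 = 52
7–2–1–3–5: 14+3+15+2 = 34
7–2–8–3–5: 14+9+10+2 = 35
7–2–1–5: 14+3+23 = 40
Cheapest is 7–2–1–3–5 at 34 m.

34 m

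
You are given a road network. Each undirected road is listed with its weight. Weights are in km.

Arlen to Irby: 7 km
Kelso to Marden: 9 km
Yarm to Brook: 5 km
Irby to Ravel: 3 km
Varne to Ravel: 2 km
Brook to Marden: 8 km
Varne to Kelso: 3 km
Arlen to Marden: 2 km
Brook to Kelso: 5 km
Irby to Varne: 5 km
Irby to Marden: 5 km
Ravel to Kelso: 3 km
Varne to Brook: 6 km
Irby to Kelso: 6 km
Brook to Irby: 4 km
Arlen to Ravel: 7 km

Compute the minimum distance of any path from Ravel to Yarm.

12 km

Running Dijkstra from Ravel:
Ravel: 0
Varne: 2  (via Ravel)
Irby: 3  (via Ravel)
Kelso: 3  (via Ravel)
Arlen: 7  (via Ravel)
Brook: 7  (via Irby)
Marden: 8  (via Irby)
Yarm: 12  (via Brook)
Shortest route: Ravel → Irby → Brook → Yarm = 12 km.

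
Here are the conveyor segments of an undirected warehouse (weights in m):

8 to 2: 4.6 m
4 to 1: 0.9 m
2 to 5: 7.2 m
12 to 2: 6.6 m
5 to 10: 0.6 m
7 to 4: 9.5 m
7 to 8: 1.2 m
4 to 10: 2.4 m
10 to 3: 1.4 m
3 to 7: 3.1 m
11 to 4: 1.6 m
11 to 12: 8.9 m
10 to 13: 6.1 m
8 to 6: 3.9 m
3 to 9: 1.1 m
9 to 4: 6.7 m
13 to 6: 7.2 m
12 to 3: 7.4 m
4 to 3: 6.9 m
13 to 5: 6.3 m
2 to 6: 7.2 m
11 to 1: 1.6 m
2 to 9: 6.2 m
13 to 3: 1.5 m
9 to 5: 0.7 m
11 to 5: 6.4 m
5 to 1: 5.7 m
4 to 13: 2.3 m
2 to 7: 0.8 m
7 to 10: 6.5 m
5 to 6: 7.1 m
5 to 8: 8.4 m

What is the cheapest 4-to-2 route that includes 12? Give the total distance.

Best 4 to 12: 4–11–12 costing 10.5
Best 12 to 2: 12–2 costing 6.6
Total via 12: 10.5 + 6.6 = 17.1 m.

17.1 m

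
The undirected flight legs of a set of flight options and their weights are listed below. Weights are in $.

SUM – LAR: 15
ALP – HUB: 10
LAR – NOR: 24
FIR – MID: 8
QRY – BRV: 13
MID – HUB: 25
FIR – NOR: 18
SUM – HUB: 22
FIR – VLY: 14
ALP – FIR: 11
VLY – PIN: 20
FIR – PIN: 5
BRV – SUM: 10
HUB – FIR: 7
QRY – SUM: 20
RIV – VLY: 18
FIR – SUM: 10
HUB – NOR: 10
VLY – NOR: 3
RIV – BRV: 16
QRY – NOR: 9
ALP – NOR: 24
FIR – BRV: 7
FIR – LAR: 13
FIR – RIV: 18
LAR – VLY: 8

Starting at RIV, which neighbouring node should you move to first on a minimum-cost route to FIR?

Compare a few routes:
RIV–VLY–FIR: 18+14 = 32
RIV–BRV–FIR: 16+7 = 23
RIV–FIR: 18 = 18
The minimum is $18 via RIV–FIR.
So from RIV the first move is to FIR.

FIR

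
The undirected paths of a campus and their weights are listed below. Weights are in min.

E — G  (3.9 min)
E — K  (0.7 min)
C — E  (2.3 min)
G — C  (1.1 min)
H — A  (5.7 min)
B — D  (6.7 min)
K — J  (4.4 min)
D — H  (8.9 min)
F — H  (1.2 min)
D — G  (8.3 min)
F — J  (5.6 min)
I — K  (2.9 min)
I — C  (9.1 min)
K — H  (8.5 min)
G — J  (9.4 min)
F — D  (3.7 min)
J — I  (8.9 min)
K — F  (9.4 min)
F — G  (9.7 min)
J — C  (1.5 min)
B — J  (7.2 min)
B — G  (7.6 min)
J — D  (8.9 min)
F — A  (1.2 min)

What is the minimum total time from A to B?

Enumerating some paths:
A → F → J → C → G → B: 1.2+5.6+1.5+1.1+7.6 = 17
A → F → D → B: 1.2+3.7+6.7 = 11.6
A → F → J → B: 1.2+5.6+7.2 = 14
A → H → F → D → B: 5.7+1.2+3.7+6.7 = 17.3
Cheapest is A → F → D → B at 11.6 min.

11.6 min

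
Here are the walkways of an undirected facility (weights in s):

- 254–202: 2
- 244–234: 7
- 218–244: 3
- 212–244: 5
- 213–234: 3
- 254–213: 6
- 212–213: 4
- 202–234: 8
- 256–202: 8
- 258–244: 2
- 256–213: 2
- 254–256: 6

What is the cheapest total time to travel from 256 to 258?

13 s

Candidate routes:
256 → 213 → 212 → 244 → 258: 2+4+5+2 = 13
256 → 254 → 213 → 212 → 244 → 258: 6+6+4+5+2 = 23
256 → 213 → 234 → 244 → 258: 2+3+7+2 = 14
The minimum is 13 s via 256 → 213 → 212 → 244 → 258.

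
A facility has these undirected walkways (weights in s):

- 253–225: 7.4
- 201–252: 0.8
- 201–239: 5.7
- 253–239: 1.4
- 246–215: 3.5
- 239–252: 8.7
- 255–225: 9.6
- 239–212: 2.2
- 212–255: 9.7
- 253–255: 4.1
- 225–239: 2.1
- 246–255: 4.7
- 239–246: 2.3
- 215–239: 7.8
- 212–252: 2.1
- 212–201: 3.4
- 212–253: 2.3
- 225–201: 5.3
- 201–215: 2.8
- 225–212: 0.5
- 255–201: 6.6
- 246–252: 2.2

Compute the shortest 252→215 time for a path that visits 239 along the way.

Shortest 252→239: 252 → 212 → 239 = 4.3
Shortest 239→215: 239 → 246 → 215 = 5.8
Total via 239: 4.3 + 5.8 = 10.1 s.

10.1 s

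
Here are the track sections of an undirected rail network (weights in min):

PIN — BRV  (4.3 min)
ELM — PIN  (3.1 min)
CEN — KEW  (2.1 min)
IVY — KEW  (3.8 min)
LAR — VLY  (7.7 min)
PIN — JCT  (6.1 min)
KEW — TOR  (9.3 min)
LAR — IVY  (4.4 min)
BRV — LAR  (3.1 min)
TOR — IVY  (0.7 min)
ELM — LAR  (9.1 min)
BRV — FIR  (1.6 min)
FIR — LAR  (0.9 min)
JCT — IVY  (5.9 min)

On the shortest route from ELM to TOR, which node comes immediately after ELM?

Candidate routes:
ELM–LAR–IVY–TOR: 9.1+4.4+0.7 = 14.2
ELM–PIN–BRV–FIR–LAR–IVY–TOR: 3.1+4.3+1.6+0.9+4.4+0.7 = 15
Cheapest is ELM–LAR–IVY–TOR at 14.2 min.
So from ELM the first move is to LAR.

LAR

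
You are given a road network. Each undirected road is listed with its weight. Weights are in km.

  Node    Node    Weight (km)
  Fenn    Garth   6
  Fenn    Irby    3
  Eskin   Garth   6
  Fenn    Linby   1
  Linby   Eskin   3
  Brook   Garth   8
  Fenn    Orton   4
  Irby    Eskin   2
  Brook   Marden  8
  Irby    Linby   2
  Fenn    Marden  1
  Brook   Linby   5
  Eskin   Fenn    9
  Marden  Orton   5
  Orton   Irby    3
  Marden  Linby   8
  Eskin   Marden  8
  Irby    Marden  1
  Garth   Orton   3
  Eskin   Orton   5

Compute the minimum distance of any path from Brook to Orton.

Compare a few routes:
Brook–Linby–Fenn–Marden–Irby–Orton: 5+1+1+1+3 = 11
Brook–Linby–Fenn–Orton: 5+1+4 = 10
Brook–Garth–Orton: 8+3 = 11
The minimum is 10 km via Brook–Linby–Fenn–Orton.

10 km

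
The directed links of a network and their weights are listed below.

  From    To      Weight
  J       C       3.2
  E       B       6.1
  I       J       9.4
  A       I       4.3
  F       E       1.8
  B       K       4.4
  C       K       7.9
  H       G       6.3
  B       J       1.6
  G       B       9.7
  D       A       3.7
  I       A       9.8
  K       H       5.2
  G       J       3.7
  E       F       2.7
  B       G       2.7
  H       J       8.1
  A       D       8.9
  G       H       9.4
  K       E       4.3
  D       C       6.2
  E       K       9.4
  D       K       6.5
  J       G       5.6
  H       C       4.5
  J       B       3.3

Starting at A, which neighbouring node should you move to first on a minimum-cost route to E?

Candidate routes:
A → I → J → C → K → E: 4.3+9.4+3.2+7.9+4.3 = 29.1
A → I → J → B → K → E: 4.3+9.4+3.3+4.4+4.3 = 25.7
A → D → K → E: 8.9+6.5+4.3 = 19.7
A → D → C → K → E: 8.9+6.2+7.9+4.3 = 27.3
The minimum is 19.7 via A → D → K → E.
So from A the first move is to D.

D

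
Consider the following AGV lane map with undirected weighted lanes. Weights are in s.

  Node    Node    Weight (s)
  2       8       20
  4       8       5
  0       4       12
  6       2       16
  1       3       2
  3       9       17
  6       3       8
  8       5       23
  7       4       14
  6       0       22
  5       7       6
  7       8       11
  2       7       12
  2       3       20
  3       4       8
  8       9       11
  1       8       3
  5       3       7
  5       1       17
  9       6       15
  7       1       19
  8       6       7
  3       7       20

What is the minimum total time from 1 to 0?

Compare a few routes:
1 → 8 → 4 → 0: 3+5+12 = 20
1 → 3 → 4 → 0: 2+8+12 = 22
1 → 3 → 6 → 0: 2+8+22 = 32
Cheapest is 1 → 8 → 4 → 0 at 20 s.

20 s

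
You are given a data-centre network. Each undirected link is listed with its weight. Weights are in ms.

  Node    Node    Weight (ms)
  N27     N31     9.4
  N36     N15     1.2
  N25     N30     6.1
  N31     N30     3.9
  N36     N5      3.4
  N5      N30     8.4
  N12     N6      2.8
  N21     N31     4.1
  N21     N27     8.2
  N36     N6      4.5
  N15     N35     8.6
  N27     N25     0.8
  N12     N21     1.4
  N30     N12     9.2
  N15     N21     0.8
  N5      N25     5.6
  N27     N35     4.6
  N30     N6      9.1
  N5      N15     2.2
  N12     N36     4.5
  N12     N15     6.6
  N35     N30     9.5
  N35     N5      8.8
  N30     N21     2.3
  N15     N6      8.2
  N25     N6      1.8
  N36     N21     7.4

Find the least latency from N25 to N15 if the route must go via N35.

14 ms

Shortest N25→N35: N25 → N27 → N35 = 5.4
Shortest N35→N15: N35 → N15 = 8.6
Total via N35: 5.4 + 8.6 = 14 ms.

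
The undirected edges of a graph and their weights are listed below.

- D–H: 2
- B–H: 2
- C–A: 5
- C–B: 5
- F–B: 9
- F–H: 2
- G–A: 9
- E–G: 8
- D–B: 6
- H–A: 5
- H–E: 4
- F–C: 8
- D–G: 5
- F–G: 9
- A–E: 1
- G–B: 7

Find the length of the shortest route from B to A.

Candidate routes:
B–D–H–A: 6+2+5 = 13
B–H–A: 2+5 = 7
B–D–H–E–A: 6+2+4+1 = 13
B–C–A: 5+5 = 10
Cheapest is B–H–A at 7.

7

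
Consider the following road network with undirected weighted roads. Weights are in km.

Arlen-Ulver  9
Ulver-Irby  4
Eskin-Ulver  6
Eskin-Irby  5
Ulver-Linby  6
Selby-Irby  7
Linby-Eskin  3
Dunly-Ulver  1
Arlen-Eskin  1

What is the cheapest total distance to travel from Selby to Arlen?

13 km

Running Dijkstra from Selby:
Selby: 0
Irby: 7  (via Selby)
Ulver: 11  (via Irby)
Eskin: 12  (via Irby)
Dunly: 12  (via Ulver)
Arlen: 13  (via Eskin)
Shortest route: Selby → Irby → Eskin → Arlen = 13 km.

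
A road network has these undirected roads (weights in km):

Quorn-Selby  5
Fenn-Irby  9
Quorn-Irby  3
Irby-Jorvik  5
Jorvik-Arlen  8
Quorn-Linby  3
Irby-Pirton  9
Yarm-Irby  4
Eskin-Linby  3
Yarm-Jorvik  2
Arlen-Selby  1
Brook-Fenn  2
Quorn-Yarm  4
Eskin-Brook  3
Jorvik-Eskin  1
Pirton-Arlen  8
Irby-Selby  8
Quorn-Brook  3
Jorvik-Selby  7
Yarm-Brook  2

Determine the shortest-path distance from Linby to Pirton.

15 km

Candidate routes:
Linby–Eskin–Jorvik–Yarm–Irby–Pirton: 3+1+2+4+9 = 19
Linby–Quorn–Irby–Pirton: 3+3+9 = 15
Linby–Eskin–Jorvik–Irby–Pirton: 3+1+5+9 = 18
Linby–Quorn–Selby–Arlen–Pirton: 3+5+1+8 = 17
The minimum is 15 km via Linby–Quorn–Irby–Pirton.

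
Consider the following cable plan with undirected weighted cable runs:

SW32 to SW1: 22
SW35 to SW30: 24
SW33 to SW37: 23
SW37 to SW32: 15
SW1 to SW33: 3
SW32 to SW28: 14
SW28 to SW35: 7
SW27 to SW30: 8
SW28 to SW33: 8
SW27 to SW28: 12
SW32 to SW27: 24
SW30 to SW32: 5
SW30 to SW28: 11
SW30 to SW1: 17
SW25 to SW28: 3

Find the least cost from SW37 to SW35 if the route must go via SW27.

Best SW37 to SW27: SW37 → SW32 → SW30 → SW27 costing 28
Shortest SW27→SW35: SW27 → SW28 → SW35 = 19
Total via SW27: 28 + 19 = 47.

47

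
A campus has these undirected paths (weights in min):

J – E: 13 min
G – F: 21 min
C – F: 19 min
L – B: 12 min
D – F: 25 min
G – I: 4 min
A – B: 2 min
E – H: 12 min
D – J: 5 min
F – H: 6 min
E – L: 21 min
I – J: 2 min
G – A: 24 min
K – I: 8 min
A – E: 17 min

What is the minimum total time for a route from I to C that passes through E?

Shortest I→E: I → J → E = 15
Best E to C: E → H → F → C costing 37
Total via E: 15 + 37 = 52 min.

52 min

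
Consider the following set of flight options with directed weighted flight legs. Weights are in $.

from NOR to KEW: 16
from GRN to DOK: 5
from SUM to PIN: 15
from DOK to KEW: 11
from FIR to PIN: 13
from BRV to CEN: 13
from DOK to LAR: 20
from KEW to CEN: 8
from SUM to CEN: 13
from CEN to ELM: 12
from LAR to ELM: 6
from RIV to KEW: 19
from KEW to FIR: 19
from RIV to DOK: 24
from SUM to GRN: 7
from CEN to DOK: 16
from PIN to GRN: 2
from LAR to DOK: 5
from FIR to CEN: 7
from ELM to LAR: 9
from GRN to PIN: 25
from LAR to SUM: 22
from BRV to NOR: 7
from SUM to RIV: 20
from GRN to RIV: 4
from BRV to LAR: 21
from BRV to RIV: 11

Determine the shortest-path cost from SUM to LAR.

$32

Shortest distances from SUM:
SUM: 0
GRN: 7  (via SUM)
RIV: 11  (via GRN)
DOK: 12  (via GRN)
CEN: 13  (via SUM)
PIN: 15  (via SUM)
KEW: 23  (via DOK)
ELM: 25  (via CEN)
LAR: 32  (via DOK)
Shortest route: SUM–GRN–DOK–LAR = $32.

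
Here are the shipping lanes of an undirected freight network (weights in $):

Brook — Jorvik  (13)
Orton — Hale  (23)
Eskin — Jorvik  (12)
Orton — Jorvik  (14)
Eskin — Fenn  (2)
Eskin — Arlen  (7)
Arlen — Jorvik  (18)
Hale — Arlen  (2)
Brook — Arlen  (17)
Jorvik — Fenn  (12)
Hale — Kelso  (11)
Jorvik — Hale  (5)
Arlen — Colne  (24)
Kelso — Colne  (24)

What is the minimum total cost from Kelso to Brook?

Running Dijkstra from Kelso:
Kelso: 0
Hale: 11  (via Kelso)
Arlen: 13  (via Hale)
Jorvik: 16  (via Hale)
Eskin: 20  (via Arlen)
Fenn: 22  (via Eskin)
Colne: 24  (via Kelso)
Brook: 29  (via Jorvik)
Shortest route: Kelso → Hale → Jorvik → Brook = $29.

$29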